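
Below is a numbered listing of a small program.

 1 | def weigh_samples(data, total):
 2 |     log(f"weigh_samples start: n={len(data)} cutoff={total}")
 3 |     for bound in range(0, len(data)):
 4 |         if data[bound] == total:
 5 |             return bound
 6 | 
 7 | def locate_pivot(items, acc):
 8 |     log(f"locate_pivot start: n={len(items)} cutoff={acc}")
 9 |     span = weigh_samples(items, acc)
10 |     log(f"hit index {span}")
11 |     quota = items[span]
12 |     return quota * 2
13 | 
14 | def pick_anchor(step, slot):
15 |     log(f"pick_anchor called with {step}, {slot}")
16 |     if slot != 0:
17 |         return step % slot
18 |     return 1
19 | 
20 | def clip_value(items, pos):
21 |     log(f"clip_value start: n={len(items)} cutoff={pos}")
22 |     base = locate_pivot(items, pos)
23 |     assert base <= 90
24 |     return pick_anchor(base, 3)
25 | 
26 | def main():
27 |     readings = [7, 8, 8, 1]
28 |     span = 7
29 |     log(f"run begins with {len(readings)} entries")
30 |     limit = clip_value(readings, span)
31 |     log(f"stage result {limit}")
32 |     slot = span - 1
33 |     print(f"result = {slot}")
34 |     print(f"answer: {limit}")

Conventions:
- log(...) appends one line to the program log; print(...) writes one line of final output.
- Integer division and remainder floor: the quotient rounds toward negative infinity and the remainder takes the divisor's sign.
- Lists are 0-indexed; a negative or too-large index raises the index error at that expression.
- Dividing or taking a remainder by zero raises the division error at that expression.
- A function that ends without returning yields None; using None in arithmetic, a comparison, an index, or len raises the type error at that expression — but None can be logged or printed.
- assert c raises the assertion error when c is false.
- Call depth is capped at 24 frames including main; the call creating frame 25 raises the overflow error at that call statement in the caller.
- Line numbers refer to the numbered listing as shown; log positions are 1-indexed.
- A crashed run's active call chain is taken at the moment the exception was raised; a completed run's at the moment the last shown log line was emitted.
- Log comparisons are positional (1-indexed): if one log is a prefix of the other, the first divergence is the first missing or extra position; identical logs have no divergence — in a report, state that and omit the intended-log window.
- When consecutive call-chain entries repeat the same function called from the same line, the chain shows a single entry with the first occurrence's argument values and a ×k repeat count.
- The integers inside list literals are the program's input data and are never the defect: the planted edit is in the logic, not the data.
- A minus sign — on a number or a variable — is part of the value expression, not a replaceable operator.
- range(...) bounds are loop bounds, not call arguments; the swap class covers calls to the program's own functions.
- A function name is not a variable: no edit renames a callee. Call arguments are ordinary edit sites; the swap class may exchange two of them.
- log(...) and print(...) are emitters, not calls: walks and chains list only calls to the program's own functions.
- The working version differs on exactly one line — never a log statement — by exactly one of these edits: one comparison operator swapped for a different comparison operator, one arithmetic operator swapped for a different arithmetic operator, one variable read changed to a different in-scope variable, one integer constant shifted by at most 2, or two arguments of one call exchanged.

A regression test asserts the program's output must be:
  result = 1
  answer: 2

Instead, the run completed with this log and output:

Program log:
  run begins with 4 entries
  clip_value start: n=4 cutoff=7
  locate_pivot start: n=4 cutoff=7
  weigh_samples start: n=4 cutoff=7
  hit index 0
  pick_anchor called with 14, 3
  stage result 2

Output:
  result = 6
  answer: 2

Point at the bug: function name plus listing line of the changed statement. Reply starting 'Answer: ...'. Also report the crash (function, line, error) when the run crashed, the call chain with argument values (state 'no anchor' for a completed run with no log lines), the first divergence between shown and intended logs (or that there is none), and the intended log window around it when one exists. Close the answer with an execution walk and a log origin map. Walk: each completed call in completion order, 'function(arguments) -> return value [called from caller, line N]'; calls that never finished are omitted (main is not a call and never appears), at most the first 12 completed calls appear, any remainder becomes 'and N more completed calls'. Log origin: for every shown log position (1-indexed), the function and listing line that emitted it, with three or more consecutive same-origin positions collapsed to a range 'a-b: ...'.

Answer: the defect is in main at line 32.
Key observation: Log streams are identical — the defect surfaces only in the printed output.
Call chain: main.
First divergence: none — the logs agree in full.
Execution walk:
  weigh_samples([7, 8, 8, 1], 7) -> 0  [called from locate_pivot, line 9]
  locate_pivot([7, 8, 8, 1], 7) -> 14  [called from clip_value, line 22]
  pick_anchor(14, 3) -> 2  [called from clip_value, line 24]
  clip_value([7, 8, 8, 1], 7) -> 2  [called from main, line 30]
Log line origins:
  1: emitted by main (line 29)
  2: emitted by clip_value (line 21)
  3: emitted by locate_pivot (line 8)
  4: emitted by weigh_samples (line 2)
  5: emitted by locate_pivot (line 10)
  6: emitted by pick_anchor (line 15)
  7: emitted by main (line 31)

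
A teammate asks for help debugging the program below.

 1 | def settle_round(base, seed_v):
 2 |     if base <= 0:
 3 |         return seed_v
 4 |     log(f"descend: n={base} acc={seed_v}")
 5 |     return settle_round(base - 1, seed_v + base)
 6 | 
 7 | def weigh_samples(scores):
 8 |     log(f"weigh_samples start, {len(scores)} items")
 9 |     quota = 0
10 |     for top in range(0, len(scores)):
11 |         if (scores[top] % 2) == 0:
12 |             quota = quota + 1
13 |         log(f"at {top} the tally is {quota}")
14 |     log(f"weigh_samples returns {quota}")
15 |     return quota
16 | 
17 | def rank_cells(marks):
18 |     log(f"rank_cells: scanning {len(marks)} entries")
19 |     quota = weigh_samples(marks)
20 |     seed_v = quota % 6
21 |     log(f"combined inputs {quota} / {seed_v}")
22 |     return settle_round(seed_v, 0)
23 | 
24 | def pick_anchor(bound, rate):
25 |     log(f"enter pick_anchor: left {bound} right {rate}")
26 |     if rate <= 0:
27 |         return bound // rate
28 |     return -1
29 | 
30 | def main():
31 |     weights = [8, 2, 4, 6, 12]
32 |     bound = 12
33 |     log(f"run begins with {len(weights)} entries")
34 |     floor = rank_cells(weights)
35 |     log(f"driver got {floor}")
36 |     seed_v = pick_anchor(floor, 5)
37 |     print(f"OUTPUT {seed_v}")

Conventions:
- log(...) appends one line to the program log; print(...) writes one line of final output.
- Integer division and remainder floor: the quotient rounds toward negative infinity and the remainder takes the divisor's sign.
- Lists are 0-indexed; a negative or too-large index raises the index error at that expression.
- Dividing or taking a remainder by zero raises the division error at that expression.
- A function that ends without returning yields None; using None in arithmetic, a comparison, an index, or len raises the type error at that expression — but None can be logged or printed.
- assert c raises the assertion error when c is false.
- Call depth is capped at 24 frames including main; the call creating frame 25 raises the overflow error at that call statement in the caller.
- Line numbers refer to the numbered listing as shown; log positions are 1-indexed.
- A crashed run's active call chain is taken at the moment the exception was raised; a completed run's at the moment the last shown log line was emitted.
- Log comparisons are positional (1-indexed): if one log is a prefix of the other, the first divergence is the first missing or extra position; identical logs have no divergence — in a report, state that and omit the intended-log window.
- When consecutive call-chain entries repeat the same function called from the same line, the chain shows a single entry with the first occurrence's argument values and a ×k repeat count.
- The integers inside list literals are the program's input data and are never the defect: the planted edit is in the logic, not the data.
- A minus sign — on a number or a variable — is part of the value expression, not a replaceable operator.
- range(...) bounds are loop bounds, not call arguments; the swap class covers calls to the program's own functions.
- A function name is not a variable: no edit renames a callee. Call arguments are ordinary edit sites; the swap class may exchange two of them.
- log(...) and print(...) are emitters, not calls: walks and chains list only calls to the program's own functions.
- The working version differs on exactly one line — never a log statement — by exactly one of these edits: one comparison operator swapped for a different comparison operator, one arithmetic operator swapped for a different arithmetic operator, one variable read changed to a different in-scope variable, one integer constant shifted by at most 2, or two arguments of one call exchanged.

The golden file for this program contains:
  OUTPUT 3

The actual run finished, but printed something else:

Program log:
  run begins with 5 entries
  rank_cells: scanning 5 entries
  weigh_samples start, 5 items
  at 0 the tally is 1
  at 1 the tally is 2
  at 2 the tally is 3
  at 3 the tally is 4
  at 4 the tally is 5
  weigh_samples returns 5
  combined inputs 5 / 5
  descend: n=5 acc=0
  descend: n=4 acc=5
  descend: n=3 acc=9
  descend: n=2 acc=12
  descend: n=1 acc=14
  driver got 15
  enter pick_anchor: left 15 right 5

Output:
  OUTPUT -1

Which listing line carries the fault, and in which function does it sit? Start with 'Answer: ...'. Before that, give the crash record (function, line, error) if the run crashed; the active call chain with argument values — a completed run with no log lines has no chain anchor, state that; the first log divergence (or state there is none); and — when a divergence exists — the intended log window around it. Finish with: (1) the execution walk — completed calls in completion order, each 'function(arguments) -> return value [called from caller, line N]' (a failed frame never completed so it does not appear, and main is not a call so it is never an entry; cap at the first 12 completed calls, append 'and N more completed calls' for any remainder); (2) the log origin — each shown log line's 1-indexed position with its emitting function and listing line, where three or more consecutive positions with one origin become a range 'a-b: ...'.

Answer: the defect is in pick_anchor at line 26.
Core observation: No log line changed; the fault shows up purely in the output.
Call chain: main -> pick_anchor(15, 5) (called at line 36).
First divergence: none; the two logs match at every position.
Execution walk:
  weigh_samples([8, 2, 4, 6, 12]) -> 5  [called from rank_cells, line 19]
  settle_round(0, 15) -> 15  [called from settle_round, line 5]
  settle_round(1, 14) -> 15  [called from settle_round, line 5]
  settle_round(2, 12) -> 15  [called from settle_round, line 5]
  settle_round(3, 9) -> 15  [called from settle_round, line 5]
  settle_round(4, 5) -> 15  [called from settle_round, line 5]
  settle_round(5, 0) -> 15  [called from rank_cells, line 22]
  rank_cells([8, 2, 4, 6, 12]) -> 15  [called from main, line 34]
  pick_anchor(15, 5) -> -1  [called from main, line 36]
Origin of each log line:
  1: emitted by main (line 33)
  2: emitted by rank_cells (line 18)
  3: emitted by weigh_samples (line 8)
  4-8: emitted by weigh_samples (line 13)
  9: emitted by weigh_samples (line 14)
  10: emitted by rank_cells (line 21)
  11-15: emitted by settle_round (line 4)
  16: emitted by main (line 35)
  17: emitted by pick_anchor (line 25)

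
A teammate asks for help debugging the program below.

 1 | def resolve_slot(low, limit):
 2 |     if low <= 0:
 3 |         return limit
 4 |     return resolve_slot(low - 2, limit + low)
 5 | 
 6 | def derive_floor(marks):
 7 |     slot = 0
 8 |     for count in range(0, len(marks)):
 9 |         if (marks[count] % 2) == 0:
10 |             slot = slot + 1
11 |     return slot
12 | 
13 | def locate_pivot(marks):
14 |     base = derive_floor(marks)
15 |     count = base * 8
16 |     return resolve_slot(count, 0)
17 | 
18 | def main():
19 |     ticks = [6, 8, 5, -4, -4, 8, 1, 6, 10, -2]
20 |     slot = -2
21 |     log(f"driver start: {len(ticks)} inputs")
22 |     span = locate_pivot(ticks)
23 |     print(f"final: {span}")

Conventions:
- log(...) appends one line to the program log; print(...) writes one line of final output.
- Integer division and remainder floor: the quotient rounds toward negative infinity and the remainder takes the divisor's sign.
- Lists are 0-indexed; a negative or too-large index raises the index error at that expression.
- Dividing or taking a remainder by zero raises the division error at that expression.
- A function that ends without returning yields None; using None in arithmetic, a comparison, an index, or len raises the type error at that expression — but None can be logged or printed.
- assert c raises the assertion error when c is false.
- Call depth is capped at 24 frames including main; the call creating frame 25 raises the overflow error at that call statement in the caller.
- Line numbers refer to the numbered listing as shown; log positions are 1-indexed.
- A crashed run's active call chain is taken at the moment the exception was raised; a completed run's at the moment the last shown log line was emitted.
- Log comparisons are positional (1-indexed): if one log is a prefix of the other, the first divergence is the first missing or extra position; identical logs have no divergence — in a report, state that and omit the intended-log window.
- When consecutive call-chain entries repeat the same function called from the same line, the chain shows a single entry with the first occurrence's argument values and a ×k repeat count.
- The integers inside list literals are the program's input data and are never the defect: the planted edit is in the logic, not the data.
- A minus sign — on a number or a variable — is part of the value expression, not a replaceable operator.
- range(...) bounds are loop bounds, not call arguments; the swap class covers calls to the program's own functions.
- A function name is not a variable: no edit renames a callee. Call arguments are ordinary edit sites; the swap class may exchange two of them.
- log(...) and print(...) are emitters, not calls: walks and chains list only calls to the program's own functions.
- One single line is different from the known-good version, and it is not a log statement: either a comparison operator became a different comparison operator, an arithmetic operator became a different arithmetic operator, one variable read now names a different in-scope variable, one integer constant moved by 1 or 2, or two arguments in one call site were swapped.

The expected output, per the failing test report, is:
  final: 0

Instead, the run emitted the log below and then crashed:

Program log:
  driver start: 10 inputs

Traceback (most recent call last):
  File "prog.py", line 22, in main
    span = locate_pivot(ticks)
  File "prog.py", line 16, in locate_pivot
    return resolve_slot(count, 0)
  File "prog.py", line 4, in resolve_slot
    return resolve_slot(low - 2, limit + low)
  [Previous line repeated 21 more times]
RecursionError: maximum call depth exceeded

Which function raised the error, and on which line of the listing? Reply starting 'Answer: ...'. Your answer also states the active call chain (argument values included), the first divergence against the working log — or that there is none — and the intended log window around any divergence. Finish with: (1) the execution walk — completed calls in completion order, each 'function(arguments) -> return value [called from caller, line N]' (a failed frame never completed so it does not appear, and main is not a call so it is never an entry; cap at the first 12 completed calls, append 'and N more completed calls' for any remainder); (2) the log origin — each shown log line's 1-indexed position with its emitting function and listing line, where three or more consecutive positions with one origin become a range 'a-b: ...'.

Answer: the error was raised in resolve_slot, line 4.
Key observation: All emitted log lines are correct; the crash alone marks the defect.
Call chain: main -> locate_pivot([6, 8, 5, -4, -4, 8, 1, 6, 10, -2]) (called at line 22) -> resolve_slot(64, 0) (called at line 16) -> resolve_slot(62, 64) (called at line 4) ×21.
First divergence: none — the logs agree in full.
Execution walk:
  derive_floor([6, 8, 5, -4, -4, 8, 1, 6, 10, -2]) -> 8  [called from locate_pivot, line 14]
Log origins:
  1: from main, line 21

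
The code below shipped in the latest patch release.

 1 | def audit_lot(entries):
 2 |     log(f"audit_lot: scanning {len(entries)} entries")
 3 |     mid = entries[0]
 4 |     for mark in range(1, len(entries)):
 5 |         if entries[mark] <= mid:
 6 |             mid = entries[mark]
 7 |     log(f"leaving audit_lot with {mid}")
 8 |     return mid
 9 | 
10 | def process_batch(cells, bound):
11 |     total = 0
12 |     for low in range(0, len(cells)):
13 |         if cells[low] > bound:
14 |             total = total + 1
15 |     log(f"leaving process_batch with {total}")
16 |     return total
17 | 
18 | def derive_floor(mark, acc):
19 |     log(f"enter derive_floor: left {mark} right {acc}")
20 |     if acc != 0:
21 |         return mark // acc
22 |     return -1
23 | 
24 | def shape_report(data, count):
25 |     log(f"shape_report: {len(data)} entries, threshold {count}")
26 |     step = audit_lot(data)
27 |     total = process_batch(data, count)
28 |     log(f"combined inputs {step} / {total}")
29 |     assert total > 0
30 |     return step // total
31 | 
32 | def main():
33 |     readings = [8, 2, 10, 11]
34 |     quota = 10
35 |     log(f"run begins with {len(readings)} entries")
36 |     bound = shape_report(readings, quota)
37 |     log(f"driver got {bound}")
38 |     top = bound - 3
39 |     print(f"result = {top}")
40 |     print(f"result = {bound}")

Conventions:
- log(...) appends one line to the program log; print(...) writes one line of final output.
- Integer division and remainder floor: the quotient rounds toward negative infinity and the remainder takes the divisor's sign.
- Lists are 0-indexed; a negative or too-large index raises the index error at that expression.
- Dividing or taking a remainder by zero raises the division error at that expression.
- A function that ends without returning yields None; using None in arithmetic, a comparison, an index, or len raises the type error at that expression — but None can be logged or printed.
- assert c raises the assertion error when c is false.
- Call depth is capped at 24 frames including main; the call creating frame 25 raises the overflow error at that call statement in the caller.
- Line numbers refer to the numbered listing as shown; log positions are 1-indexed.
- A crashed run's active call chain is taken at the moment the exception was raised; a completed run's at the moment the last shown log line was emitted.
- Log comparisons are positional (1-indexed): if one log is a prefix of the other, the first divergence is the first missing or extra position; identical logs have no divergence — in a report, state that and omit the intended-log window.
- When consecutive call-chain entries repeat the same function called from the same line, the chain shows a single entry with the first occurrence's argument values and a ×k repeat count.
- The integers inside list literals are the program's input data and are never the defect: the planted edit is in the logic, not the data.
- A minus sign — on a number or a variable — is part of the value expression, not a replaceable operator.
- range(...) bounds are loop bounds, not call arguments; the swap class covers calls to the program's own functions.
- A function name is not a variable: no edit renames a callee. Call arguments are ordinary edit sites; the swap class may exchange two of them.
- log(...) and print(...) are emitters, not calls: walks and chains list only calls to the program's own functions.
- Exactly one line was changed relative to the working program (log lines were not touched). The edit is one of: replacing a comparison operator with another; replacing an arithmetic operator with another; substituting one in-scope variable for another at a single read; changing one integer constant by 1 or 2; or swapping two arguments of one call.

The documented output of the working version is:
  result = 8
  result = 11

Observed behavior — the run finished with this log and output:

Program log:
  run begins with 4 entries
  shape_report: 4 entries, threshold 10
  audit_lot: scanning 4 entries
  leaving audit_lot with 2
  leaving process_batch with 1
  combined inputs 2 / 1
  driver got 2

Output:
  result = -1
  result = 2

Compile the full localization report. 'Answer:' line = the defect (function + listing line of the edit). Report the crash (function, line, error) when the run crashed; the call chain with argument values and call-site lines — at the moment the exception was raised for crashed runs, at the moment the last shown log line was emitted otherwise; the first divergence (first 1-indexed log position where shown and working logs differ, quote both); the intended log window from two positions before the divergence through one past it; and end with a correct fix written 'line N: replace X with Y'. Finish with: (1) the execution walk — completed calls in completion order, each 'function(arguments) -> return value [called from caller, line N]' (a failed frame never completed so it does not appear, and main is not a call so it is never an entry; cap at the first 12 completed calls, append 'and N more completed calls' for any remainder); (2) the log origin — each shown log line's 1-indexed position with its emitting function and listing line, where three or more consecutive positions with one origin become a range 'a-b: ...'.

Answer: the defect is in audit_lot at line 5.
Key fact: The log first diverges at position 4: the faulty run prints 'leaving audit_lot with 2' where the working version prints 'leaving audit_lot with 11'.
Call chain: main.
First divergence: position 4 — shown 'leaving audit_lot with 2', intended 'leaving audit_lot with 11'.
Intended log window:
  2: shape_report: 4 entries, threshold 10
  3: audit_lot: scanning 4 entries
  4: leaving audit_lot with 11
  5: leaving process_batch with 1
Execution walk:
  audit_lot([8, 2, 10, 11]) -> 2  [called from shape_report, line 26]
  process_batch([8, 2, 10, 11], 10) -> 1  [called from shape_report, line 27]
  shape_report([8, 2, 10, 11], 10) -> 2  [called from main, line 36]
Origin of each log line:
  1 — main, line 35
  2 — shape_report, line 25
  3 — audit_lot, line 2
  4 — audit_lot, line 7
  5 — process_batch, line 15
  6 — shape_report, line 28
  7 — main, line 37
A correct fix: line 5: replace `<=` with `>`.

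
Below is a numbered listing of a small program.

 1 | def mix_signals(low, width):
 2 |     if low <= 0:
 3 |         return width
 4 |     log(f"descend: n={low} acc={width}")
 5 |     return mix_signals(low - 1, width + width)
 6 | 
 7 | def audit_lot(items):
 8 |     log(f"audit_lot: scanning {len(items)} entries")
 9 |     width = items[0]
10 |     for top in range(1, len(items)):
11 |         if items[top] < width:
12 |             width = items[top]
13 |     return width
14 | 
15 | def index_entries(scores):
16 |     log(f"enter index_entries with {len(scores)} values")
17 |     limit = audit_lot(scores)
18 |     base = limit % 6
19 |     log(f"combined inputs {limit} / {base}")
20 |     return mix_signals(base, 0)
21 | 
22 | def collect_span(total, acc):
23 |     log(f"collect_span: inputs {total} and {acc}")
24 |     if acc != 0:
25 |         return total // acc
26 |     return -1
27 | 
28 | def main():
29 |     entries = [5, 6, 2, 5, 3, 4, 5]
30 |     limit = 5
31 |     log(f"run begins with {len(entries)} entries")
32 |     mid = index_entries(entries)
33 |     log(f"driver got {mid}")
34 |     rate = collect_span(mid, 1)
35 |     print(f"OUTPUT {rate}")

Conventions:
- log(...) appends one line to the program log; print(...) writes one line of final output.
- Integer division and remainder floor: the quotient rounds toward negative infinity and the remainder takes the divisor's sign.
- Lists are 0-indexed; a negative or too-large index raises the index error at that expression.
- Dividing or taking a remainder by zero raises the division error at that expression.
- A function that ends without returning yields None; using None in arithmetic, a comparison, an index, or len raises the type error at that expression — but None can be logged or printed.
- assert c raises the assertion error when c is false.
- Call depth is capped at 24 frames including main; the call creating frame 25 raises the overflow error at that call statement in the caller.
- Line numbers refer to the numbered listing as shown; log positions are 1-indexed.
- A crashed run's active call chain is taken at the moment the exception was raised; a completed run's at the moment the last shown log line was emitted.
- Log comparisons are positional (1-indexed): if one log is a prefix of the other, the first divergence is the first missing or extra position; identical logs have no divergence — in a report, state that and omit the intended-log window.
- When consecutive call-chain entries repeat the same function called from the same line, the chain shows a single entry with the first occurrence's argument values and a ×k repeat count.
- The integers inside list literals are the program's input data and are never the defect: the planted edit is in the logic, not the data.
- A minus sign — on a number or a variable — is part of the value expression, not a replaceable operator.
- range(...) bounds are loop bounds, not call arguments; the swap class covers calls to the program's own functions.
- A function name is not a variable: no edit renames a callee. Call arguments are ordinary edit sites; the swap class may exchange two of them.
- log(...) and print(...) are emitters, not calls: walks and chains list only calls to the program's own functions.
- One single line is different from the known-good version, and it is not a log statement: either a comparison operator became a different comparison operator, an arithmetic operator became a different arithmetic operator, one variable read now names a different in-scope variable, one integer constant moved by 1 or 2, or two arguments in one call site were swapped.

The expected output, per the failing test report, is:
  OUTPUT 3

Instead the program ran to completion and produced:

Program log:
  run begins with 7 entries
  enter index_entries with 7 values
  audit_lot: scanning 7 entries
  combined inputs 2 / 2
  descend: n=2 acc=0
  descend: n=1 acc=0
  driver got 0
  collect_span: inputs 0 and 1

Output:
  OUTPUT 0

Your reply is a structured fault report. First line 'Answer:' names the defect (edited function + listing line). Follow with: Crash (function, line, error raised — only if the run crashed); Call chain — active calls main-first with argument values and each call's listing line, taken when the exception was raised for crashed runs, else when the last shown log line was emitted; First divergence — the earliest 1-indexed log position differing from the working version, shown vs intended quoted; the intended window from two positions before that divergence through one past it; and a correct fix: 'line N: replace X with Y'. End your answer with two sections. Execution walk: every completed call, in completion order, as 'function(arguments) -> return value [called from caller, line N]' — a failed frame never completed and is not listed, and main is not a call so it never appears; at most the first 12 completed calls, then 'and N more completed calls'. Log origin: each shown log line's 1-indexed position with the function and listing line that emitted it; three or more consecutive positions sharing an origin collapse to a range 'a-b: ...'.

Answer: the defect is in mix_signals at line 5.
The tell: The log first diverges at position 6: the faulty run prints 'descend: n=1 acc=0' where the working version prints 'descend: n=1 acc=2'.
Call chain: main -> collect_span(0, 1) (called at line 34).
First divergence: position 6 — the shown line 'descend: n=1 acc=0' should read 'descend: n=1 acc=2'.
Intended log window:
  4: combined inputs 2 / 2
  5: descend: n=2 acc=0
  6: descend: n=1 acc=2
  7: driver got 3
Execution walk:
  audit_lot([5, 6, 2, 5, 3, 4, 5]) -> 2  [called from index_entries, line 17]
  mix_signals(0, 0) -> 0  [called from mix_signals, line 5]
  mix_signals(1, 0) -> 0  [called from mix_signals, line 5]
  mix_signals(2, 0) -> 0  [called from index_entries, line 20]
  index_entries([5, 6, 2, 5, 3, 4, 5]) -> 0  [called from main, line 32]
  collect_span(0, 1) -> 0  [called from main, line 34]
Log line origins:
  1 — main, line 31
  2 — index_entries, line 16
  3 — audit_lot, line 8
  4 — index_entries, line 19
  5 — mix_signals, line 4
  6 — mix_signals, line 4
  7 — main, line 33
  8 — collect_span, line 23
A correct fix: line 5: replace `width + width` with `width + low`.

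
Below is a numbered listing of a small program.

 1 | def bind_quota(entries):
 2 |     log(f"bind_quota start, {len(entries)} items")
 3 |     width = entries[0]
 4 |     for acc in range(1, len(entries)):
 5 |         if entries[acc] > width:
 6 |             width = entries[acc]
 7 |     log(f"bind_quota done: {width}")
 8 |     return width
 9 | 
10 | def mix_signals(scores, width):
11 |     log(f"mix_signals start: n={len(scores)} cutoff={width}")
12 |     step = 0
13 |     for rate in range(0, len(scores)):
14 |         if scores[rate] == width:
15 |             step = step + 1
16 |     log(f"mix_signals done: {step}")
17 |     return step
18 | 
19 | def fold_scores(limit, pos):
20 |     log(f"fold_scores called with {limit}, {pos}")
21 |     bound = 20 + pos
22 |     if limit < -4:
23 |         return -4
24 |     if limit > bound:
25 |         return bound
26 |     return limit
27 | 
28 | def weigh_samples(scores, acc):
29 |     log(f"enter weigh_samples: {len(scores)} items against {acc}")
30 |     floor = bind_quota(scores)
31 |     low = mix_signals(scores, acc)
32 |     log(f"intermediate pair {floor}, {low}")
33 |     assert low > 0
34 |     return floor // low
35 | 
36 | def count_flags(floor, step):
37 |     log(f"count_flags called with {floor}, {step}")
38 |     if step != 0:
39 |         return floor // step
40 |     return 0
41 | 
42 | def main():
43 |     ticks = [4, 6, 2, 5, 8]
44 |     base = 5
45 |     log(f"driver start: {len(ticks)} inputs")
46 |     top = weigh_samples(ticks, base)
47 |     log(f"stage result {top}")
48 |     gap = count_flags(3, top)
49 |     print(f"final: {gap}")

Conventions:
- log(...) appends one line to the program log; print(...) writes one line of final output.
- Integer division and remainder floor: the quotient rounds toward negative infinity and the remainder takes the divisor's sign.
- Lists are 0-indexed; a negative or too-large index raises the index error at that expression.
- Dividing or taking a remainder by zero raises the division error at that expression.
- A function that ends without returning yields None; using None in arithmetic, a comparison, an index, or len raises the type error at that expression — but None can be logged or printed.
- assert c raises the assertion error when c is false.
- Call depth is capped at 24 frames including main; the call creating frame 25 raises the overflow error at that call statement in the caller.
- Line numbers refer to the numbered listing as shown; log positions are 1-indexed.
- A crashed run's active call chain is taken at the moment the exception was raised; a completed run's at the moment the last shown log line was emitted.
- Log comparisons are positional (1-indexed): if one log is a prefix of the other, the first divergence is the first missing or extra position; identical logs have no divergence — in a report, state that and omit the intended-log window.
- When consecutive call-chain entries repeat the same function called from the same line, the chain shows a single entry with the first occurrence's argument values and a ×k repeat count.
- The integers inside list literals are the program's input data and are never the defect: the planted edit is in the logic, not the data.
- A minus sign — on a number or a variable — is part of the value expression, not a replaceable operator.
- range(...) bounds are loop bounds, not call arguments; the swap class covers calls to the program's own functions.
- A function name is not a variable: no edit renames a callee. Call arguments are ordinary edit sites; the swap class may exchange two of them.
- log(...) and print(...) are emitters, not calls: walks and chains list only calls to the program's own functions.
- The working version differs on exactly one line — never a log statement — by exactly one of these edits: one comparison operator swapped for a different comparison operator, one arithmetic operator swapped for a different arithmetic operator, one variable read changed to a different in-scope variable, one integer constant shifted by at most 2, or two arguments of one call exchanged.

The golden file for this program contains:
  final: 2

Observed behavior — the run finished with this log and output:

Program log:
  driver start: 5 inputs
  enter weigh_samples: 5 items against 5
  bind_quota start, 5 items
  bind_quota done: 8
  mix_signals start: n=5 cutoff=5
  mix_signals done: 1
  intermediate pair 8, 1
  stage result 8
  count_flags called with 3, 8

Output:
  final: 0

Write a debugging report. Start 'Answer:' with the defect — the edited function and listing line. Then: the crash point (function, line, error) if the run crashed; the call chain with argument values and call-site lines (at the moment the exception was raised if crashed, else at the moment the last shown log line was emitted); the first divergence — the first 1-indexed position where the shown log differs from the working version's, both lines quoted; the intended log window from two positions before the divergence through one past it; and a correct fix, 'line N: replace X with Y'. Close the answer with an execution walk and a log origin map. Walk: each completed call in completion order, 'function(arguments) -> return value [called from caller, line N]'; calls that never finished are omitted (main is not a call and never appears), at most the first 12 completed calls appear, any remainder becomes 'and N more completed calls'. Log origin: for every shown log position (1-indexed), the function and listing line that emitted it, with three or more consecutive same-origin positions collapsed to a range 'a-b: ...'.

Answer: the defect is in main at line 48.
Core observation: The earliest visible damage is log position 9 — 'count_flags called with 3, 8' rather than the intended 'count_flags called with 8, 3'.
Call chain: main -> count_flags(3, 8) (called at line 48).
First divergence: position 9 — the shown line 'count_flags called with 3, 8' should read 'count_flags called with 8, 3'.
Intended log window:
  7: intermediate pair 8, 1
  8: stage result 8
  9: count_flags called with 8, 3
Execution walk:
  bind_quota([4, 6, 2, 5, 8]) -> 8  [called from weigh_samples, line 30]
  mix_signals([4, 6, 2, 5, 8], 5) -> 1  [called from weigh_samples, line 31]
  weigh_samples([4, 6, 2, 5, 8], 5) -> 8  [called from main, line 46]
  count_flags(3, 8) -> 0  [called from main, line 48]
Log line origins:
  1 — main, line 45
  2 — weigh_samples, line 29
  3 — bind_quota, line 2
  4 — bind_quota, line 7
  5 — mix_signals, line 11
  6 — mix_signals, line 16
  7 — weigh_samples, line 32
  8 — main, line 47
  9 — count_flags, line 37
A correct fix: line 48: replace `count_flags(3, top)` with `count_flags(top, 3)`.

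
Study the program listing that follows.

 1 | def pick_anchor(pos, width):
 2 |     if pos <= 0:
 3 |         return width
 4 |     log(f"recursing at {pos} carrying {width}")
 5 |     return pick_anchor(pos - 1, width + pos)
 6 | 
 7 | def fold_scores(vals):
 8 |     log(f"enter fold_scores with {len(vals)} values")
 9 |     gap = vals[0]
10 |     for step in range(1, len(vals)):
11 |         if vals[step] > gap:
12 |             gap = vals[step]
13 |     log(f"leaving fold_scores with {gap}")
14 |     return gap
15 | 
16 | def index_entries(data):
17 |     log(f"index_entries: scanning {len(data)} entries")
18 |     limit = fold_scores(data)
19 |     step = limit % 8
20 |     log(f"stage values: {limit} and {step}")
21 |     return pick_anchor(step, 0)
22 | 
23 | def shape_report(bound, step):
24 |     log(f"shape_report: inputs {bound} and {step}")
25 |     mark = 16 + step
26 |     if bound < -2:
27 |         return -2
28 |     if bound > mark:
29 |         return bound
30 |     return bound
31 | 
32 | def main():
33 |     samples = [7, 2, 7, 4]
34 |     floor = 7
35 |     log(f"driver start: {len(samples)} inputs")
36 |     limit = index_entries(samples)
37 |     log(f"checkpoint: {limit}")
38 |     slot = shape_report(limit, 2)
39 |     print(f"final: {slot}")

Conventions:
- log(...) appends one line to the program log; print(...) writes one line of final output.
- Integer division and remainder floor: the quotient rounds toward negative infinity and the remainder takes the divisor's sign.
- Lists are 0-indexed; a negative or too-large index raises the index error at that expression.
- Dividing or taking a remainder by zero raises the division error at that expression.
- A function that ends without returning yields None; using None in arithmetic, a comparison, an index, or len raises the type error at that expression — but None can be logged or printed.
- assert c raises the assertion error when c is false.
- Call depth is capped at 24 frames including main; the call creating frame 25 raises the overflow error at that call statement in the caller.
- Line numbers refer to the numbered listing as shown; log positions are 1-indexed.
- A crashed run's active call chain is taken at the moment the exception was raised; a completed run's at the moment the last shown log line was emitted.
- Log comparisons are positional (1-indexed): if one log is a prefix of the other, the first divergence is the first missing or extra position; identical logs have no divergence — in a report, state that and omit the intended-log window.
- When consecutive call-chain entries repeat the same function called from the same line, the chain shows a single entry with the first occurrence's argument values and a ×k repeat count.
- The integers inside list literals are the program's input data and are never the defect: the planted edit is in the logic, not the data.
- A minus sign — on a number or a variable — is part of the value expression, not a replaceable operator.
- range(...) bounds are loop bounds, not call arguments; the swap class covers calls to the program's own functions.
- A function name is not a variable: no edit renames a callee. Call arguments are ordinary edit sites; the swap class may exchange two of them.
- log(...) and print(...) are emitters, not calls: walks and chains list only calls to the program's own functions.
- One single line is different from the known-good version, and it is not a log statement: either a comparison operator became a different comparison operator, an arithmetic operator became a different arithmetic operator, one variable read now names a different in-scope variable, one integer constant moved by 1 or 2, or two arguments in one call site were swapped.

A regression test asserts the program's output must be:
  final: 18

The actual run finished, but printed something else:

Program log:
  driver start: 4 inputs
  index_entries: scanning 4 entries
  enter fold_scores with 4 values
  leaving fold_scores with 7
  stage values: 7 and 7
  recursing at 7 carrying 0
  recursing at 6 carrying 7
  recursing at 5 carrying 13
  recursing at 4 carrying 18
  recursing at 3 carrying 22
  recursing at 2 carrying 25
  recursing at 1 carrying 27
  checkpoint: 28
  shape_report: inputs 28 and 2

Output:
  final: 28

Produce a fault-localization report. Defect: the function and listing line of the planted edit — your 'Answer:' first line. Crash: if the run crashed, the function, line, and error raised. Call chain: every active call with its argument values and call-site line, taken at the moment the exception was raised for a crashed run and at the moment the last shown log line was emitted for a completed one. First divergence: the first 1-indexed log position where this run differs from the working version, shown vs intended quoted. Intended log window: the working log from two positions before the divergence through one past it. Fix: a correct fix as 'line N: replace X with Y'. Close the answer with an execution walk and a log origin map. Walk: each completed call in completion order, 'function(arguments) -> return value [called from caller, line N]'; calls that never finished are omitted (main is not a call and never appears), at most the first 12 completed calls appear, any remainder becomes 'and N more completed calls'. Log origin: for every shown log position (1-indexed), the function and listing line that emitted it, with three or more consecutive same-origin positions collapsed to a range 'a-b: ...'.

Answer: the defect is in shape_report at line 29.
The tell: Nothing in the log betrays the bug — only the output does.
Call chain: main -> shape_report(28, 2) (called at line 38).
First divergence: none (the log streams are identical).
Execution walk:
  fold_scores([7, 2, 7, 4]) -> 7  [called from index_entries, line 18]
  pick_anchor(0, 28) -> 28  [called from pick_anchor, line 5]
  pick_anchor(1, 27) -> 28  [called from pick_anchor, line 5]
  pick_anchor(2, 25) -> 28  [called from pick_anchor, line 5]
  pick_anchor(3, 22) -> 28  [called from pick_anchor, line 5]
  pick_anchor(4, 18) -> 28  [called from pick_anchor, line 5]
  pick_anchor(5, 13) -> 28  [called from pick_anchor, line 5]
  pick_anchor(6, 7) -> 28  [called from pick_anchor, line 5]
  pick_anchor(7, 0) -> 28  [called from index_entries, line 21]
  index_entries([7, 2, 7, 4]) -> 28  [called from main, line 36]
  shape_report(28, 2) -> 28  [called from main, line 38]
Origin of each log line:
  1: emitted by main (line 35)
  2: emitted by index_entries (line 17)
  3: emitted by fold_scores (line 8)
  4: emitted by fold_scores (line 13)
  5: emitted by index_entries (line 20)
  6-12: emitted by pick_anchor (line 4)
  13: emitted by main (line 37)
  14: emitted by shape_report (line 24)
A correct fix: line 29: replace `bound` with `mark`.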